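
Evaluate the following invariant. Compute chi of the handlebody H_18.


A genus-g handlebody deformation retracts to a wedge of g circles.
chi(vee_g S^1) = 1 - g.
chi(H_18) = 1 - 18 = -17

-17


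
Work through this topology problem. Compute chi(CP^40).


CP^40 has one cell in each even dimension 0, 2, ..., 2*40 (40+1 cells total).
All cells are even-dimensional, so chi = number of cells.
chi = 40 + 1 = 41

41


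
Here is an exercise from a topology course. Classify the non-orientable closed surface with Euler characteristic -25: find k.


chi = 2 - k for closed non-orientable surfaces with k crosscaps.
-25 = 2 - k
k = 2 - (-25) = 27

27


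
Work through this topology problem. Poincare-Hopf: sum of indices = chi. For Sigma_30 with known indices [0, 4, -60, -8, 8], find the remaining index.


Poincare-Hopf: sum of indices = chi(M).
chi(Sigma_30) = 2 - 2*30 = -58.
Sum of known indices = -56.
x = chi - (sum known) = -58 - (-56) = -2

-2


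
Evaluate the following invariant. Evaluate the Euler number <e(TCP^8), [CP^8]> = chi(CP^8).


For any closed oriented manifold, <e(TM),[M]> = chi(M).
chi(CP^8) = 8+1 = 9

9


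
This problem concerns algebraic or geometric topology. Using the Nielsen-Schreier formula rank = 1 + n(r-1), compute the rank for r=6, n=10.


Nielsen-Schreier: an index-n subgroup of F_r is free of rank 1 + n(r-1).
Equivalently: chi(cover) = n*chi(base); chi(vee_r S^1) = 1 - 6 = -5.
chi(E) = 10*(-5) = -50; rank = 1 - chi(E) = 1 - (-50) = 51.
rank = 1 + 10*(6-1) = 1 + 50 = 51

51


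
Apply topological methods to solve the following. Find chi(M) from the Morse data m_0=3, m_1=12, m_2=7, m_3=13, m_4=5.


Morse theory: chi(M) = sum_k (-1)^k m_k where m_k = #(index-k critical points).
= (3) + (-12) + (7) + (-13) + (5) = -10

-10


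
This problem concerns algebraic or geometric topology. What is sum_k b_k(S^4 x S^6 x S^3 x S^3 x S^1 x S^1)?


Total Betti number is multiplicative under products.
Each S^d (d>=1) has total Betti number 2.
There are 6 sphere factors.
Total = 2^6 = 64

64


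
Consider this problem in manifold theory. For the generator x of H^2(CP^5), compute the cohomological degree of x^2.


|x| = 2 in H^*(CP^n).
|x^2| = 2 * |x| = 2 * 2 = 4

4


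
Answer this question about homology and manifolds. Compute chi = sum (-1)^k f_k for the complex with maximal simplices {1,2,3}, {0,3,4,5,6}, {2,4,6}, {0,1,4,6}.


Enumerate all faces; f-vector: f_0=7, f_1=18, f_2=15, f_3=6, f_4=1.
chi = sum (-1)^k f_k = -1

-1


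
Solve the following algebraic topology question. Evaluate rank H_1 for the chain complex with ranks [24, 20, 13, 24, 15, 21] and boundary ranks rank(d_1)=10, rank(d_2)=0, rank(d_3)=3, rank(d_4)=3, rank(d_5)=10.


rank H_k = rank(ker d_k) - rank(im d_{k+1}).
rank(ker d_1) = rank(C_1) - rank(d_1) = 20 - 10 = 10.
rank(im d_{1+1}) = 0.
rank H_1 = 10 - 0 = 10

10


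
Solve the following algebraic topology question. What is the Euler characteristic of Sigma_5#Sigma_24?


chi(Sigma_5) = 2 - 2*5 = -8
chi(Sigma_24) = 2 - 2*24 = -46
For surfaces: chi(A#B) = chi(A) + chi(B) - 2.
chi = -8 + -46 - 2 = -56

-56


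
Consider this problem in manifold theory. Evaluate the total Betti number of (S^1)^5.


b_k(T^5) = C(5,k), so the sum over k is sum_k C(5,k) = 2^5.
Total = 2^5 = 32

32


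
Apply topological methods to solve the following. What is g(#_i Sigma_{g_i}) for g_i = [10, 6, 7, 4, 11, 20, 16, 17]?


Genus is additive under connected sum of orientable surfaces.
g = 10 + 6 + 7 + 4 + 11 + 20 + 16 + 17 = 91

91


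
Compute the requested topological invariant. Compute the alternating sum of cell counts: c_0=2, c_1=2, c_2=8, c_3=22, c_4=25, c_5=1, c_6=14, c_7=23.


chi = sum_k (-1)^k c_k.
= (-1)^0*2 + (-1)^1*2 + (-1)^2*8 + (-1)^3*22 + (-1)^4*25 + (-1)^5*1 + (-1)^6*14 + (-1)^7*23
= (2) + (-2) + (8) + (-22) + (25) + (-1) + (14) + (-23)
= 1

1


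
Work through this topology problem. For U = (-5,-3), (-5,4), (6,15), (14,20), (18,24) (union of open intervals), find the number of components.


Sort and merge overlapping open intervals.
Merged: (-5,4), (6,24).
Number of components = 2

2


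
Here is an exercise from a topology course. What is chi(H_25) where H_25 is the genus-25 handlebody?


A genus-g handlebody deformation retracts to a wedge of g circles.
chi(vee_g S^1) = 1 - g.
chi(H_25) = 1 - 25 = -24

-24


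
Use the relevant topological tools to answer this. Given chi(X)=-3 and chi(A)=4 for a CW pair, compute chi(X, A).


Relative Euler characteristic: chi(X, A) = chi(X) - chi(A).
= -3 - (4) = -7

-7


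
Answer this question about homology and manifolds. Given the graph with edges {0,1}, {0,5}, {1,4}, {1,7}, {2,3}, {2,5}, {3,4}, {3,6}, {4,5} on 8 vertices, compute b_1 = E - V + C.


b_1 = E - V + (number of components).
E = 9, V = 8, components = 1.
b_1 = 9 - 8 + 1 = 2

2


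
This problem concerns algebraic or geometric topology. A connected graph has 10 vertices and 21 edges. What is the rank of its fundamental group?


For a connected graph: rank(pi_1) = b_1 = E - V + 1 = 1 - chi.
chi = V - E = 10 - 21 = -11.
rank = 1 - (-11) = 21 - 10 + 1 = 12

12


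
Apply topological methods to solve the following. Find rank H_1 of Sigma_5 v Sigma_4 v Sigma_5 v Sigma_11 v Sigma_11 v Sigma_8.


For a wedge X v Y: reduced H_k(X v Y) = H_k(X) + H_k(Y).
Each Sigma_g contributes b_1 = 2g.
b_1 = 10 + 8 + 10 + 22 + 22 + 16 = 88

88


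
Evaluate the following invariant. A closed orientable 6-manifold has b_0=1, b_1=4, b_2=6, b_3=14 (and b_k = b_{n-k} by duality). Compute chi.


By Poincare duality b_k = b_{6-k}, so full Betti numbers: b_0=1, b_1=4, b_2=6, b_3=14, b_4=6, b_5=4, b_6=1.
chi = sum (-1)^k b_k = -8

-8


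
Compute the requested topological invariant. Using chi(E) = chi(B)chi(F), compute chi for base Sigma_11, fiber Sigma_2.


For a fiber bundle F -> E -> B (with CW structure): chi(E) = chi(B) * chi(F).
chi(Sigma_11) = -20, chi(Sigma_2) = -2.
chi(E) = (-20) * (-2) = 40

40


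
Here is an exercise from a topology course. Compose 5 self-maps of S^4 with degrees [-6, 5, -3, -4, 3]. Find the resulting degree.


Degree is multiplicative: deg(composition) = product of degrees.
= (-6) * (5) * (-3) * (-4) * (3) = -1080

-1080


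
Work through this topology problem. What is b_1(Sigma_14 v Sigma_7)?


For a wedge: H_1(A v B) = H_1(A) + H_1(B).
b_1(Sigma_14) = 28, b_1(Sigma_7) = 14.
b_1 = 28 + 14 = 42

42


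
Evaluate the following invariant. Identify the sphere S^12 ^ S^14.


S^m ^ S^n = S^{m+n}.
k = 12 + 14 = 26

26


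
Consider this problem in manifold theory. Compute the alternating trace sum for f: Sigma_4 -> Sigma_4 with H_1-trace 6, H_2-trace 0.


L(f) = tr(f_0*) - tr(f_1*) + tr(f_2*).
= 1 - (6) + (0)
= -5

-5


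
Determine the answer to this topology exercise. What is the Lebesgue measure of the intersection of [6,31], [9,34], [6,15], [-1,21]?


Intersection = [max(a_i), min(b_i)] = [9, 15].
Length = 15 - 9 = 6

6


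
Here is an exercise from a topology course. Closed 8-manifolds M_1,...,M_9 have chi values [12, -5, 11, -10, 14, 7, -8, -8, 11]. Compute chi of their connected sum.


For n-manifolds: chi(A#B) = chi(A) + chi(B) - chi(S^8).
chi(S^8) = 1 + (-1)^8 = 2.
chi(#) = (sum chi_i) - (9-1)*chi(S^8) = 24 - 8*2 = 8

8


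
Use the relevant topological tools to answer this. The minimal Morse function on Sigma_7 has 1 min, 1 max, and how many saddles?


A perfect Morse function has m_k = b_k.
For Sigma_7: b_0=1, b_1=2g=14, b_2=1.
Saddles m_1 = 2g = 14

14


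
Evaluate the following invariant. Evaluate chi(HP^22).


HP^22 has one cell in each dimension 0, 4, ..., 4*22 (22+1 cells, all even-dim).
chi = 22 + 1 = 23

23


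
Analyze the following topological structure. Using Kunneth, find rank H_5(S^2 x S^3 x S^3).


Each S^d has Poincare polynomial 1 + t^d.
The product S^2 x S^3 x S^3 has Poincare polynomial prod(1+t^d_i).
Expanding: b_0=1, b_2=1, b_3=2, b_5=2, b_6=1, b_8=1.
b_5 = 2

2


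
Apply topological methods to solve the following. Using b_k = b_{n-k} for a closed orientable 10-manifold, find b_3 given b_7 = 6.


Poincare duality for closed orientable n-manifolds: b_k = b_{n-k}.
Here n = 10, so b_3 = b_7 = 6

6


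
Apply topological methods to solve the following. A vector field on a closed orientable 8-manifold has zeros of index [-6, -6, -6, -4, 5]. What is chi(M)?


Poincare-Hopf: chi(M) = sum of indices of zeros.
chi = (-6) + (-6) + (-6) + (-4) + (5) = -17

-17


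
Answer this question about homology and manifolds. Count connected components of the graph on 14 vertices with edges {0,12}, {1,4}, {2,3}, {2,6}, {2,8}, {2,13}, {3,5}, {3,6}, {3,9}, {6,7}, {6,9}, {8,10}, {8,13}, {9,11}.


Run DFS/union-find over 14 vertices.
V = 14, E = 14.
Number of components = 3

3


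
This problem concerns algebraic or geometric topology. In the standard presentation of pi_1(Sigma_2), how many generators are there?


Standard presentation: pi_1(Sigma_g) = <a_1,b_1,...,a_g,b_g | [a_1,b_1]...[a_g,b_g] = 1>.
Number of generators = 2g = 2*2 = 4

4


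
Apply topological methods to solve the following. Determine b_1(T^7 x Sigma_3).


pi_1(A x B) = pi_1(A) x pi_1(B); rank of abelianization = b_1.
b_1(T^7) = 7, b_1(Sigma_3) = 2*3 = 6.
b_1(product) = 7 + 6 = 13

13


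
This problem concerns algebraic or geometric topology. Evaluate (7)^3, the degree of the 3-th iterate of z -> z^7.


deg(f) = 7. Degree is multiplicative: deg(f^3) = (deg f)^3.
deg(f^3) = (7)^3 = 343

343


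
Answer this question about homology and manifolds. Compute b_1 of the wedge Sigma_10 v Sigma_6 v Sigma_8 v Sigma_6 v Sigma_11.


For a wedge X v Y: reduced H_k(X v Y) = H_k(X) + H_k(Y).
Each Sigma_g contributes b_1 = 2g.
b_1 = 20 + 12 + 16 + 12 + 22 = 82

82


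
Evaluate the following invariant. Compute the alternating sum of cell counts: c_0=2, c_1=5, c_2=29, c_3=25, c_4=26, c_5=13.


chi = sum_k (-1)^k c_k.
= (-1)^0*2 + (-1)^1*5 + (-1)^2*29 + (-1)^3*25 + (-1)^4*26 + (-1)^5*13
= (2) + (-5) + (29) + (-25) + (26) + (-13)
= 14

14


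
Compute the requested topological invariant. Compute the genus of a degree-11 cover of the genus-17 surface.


For an n-sheeted cover: chi(E) = n * chi(B).
chi(Sigma_17) = 2 - 2*17 = -32.
chi(E) = 11 * (-32) = -352.
genus(E) = (2 - chi(E))/2 = (2 - (-352))/2 = 354/2 = 177

177


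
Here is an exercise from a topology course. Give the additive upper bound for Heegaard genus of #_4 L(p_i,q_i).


Heegaard genus satisfies g(A#B) <= g(A) + g(B).
Each lens space has g = 1.
Upper bound: 4 * 1 = 4

4


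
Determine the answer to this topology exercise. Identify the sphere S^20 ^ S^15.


S^m ^ S^n = S^{m+n}.
k = 20 + 15 = 35

35


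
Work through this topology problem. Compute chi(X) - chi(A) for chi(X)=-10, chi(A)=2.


Relative Euler characteristic: chi(X, A) = chi(X) - chi(A).
= -10 - (2) = -12

-12


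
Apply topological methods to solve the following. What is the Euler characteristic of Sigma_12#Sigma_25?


chi(Sigma_12) = 2 - 2*12 = -22
chi(Sigma_25) = 2 - 2*25 = -48
For surfaces: chi(A#B) = chi(A) + chi(B) - 2.
chi = -22 + -48 - 2 = -72

-72


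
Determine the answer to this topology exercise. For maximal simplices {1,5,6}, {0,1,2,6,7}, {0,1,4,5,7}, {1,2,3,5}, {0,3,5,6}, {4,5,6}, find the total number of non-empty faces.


Each maximal simplex on m vertices has 2^m - 1 nonempty faces.
Take the union (dedupe shared faces).
Total distinct faces = 76

76


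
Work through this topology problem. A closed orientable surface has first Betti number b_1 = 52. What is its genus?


For a closed orientable surface: b_1 = 2g.
52 = 2g
g = 52 / 2 = 26

26


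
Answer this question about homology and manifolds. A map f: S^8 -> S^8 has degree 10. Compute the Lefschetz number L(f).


On S^8: L(f) = tr(f_0*) + (-1)^8 tr(f_8*) = 1 + (-1)^8 * deg(f).
L(f) = 1 + (-1)^8 * 10 = 1 + 10 = 11

11


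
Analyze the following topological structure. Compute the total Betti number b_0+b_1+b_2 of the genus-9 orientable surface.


For Sigma_9: b_0 = 1, b_1 = 2g = 18, b_2 = 1.
Total = 1 + 18 + 1 = 20

20


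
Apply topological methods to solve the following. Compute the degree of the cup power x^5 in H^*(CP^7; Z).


|x| = 2 in H^*(CP^n).
|x^5| = 5 * |x| = 5 * 2 = 10

10


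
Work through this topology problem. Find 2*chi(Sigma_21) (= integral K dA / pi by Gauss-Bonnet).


Gauss-Bonnet: integral K dA = 2*pi*chi(M).
chi(Sigma_21) = 2 - 2*21 = -40.
(integral K dA)/pi = 2*chi = 2*(-40) = -80

-80


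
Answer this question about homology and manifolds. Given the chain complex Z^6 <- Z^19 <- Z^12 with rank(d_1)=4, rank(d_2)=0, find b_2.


rank H_k = rank(ker d_k) - rank(im d_{k+1}).
rank(ker d_2) = rank(C_2) - rank(d_2) = 12 - 0 = 12.
rank(im d_{2+1}) = 0.
rank H_2 = 12 - 0 = 12

12


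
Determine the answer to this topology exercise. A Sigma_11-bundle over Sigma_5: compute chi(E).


For a fiber bundle F -> E -> B (with CW structure): chi(E) = chi(B) * chi(F).
chi(Sigma_5) = -8, chi(Sigma_11) = -20.
chi(E) = (-8) * (-20) = 160

160


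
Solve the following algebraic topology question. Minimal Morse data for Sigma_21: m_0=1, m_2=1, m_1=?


A perfect Morse function has m_k = b_k.
For Sigma_21: b_0=1, b_1=2g=42, b_2=1.
Saddles m_1 = 2g = 42

42


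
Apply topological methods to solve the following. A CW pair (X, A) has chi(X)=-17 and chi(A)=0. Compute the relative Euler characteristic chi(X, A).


Relative Euler characteristic: chi(X, A) = chi(X) - chi(A).
= -17 - (0) = -17

-17


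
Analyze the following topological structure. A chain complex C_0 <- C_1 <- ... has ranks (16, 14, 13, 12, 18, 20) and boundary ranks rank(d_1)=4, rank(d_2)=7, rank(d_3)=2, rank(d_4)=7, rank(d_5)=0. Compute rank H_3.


rank H_k = rank(ker d_k) - rank(im d_{k+1}).
rank(ker d_3) = rank(C_3) - rank(d_3) = 12 - 2 = 10.
rank(im d_{3+1}) = 7.
rank H_3 = 10 - 7 = 3

3


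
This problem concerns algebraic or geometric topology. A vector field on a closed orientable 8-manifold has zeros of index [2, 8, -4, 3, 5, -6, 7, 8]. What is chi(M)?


Poincare-Hopf: chi(M) = sum of indices of zeros.
chi = (2) + (8) + (-4) + (3) + (5) + (-6) + (7) + (8) = 23

23


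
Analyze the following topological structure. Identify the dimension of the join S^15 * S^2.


Join of spheres: S^m * S^n = S^{m+n+1}.
dim = 15 + 2 + 1 = 18

18


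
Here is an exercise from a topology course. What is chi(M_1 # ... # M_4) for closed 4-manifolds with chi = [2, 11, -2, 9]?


For n-manifolds: chi(A#B) = chi(A) + chi(B) - chi(S^4).
chi(S^4) = 1 + (-1)^4 = 2.
chi(#) = (sum chi_i) - (4-1)*chi(S^4) = 20 - 3*2 = 14

14


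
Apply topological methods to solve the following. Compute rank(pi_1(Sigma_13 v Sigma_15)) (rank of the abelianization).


For a wedge: H_1(A v B) = H_1(A) + H_1(B).
b_1(Sigma_13) = 26, b_1(Sigma_15) = 30.
b_1 = 26 + 30 = 56

56


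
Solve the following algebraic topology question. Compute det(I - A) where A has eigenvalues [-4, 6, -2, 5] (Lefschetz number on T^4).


For a torus self-map: L(f) = det(I - A) where A acts on H_1.
L(f) = (1--4) * (1-6) * (1--2) * (1-5) = 5 * -5 * 3 * -4 = 300

300


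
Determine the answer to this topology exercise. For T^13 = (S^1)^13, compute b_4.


By the Kunneth formula, b_k(T^n) = C(n,k).
b_4(T^13) = C(13,4).
C(13,4) = 13!/(4!*9!) = 715

715


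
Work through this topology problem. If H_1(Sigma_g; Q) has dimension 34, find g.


For a closed orientable surface: b_1 = 2g.
34 = 2g
g = 34 / 2 = 17

17


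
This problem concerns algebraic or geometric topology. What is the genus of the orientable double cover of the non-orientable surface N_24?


chi(N_24) = 2 - 24 = -22.
Double cover: chi(Sigma_g) = 2 * chi(N_24) = 2*(-22) = -44.
2 - 2g = -44, so g = (2 - (-44))/2 = 46/2 = 23

23


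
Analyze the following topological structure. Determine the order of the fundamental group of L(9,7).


pi_1(L(p,q)) = Z/pZ for any q coprime to p.
|pi_1(L(9,7))| = 9

9


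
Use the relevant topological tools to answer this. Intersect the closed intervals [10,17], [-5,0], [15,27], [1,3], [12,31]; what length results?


Intersection = [max(a_i), min(b_i)] = [15, 0].
Since 15 > 0, the intersection is empty.
Length = 0

0


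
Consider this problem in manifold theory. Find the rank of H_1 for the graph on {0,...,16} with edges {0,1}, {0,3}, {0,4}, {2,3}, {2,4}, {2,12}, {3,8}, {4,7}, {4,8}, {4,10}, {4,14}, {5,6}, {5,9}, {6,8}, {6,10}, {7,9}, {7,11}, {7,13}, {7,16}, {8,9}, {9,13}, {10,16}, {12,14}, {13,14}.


b_1 = E - V + (number of components).
E = 24, V = 17, components = 2.
b_1 = 24 - 17 + 2 = 9

9


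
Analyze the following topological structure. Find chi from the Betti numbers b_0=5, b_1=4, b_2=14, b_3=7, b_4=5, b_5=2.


chi = sum_k (-1)^k b_k.
= (5) + (-4) + (14) + (-7) + (5) + (-2)
= 11

11


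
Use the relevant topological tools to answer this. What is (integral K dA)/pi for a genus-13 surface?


Gauss-Bonnet: integral K dA = 2*pi*chi(M).
chi(Sigma_13) = 2 - 2*13 = -24.
(integral K dA)/pi = 2*chi = 2*(-24) = -48

-48


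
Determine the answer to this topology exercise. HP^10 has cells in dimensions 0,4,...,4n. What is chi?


HP^10 has one cell in each dimension 0, 4, ..., 4*10 (10+1 cells, all even-dim).
chi = 10 + 1 = 11

11


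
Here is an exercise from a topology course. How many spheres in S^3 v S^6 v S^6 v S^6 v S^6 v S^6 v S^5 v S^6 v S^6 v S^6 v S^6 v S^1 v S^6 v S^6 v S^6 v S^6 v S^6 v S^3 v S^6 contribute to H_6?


For a wedge of spheres, H_k (k>0) is free on one generator per sphere of dimension k.
Spheres of dimension 6: count = 15.
b_6 = 15

15


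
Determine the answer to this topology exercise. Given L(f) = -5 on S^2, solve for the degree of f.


L(f) = 1 + (-1)^2 deg(f) on S^2.
-5 = 1 + (-1)^2 * deg(f)
(-1)^2 * deg(f) = -6
deg(f) = -6

-6


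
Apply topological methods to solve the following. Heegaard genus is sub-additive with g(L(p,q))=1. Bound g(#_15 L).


Heegaard genus satisfies g(A#B) <= g(A) + g(B).
Each lens space has g = 1.
Upper bound: 15 * 1 = 15

15


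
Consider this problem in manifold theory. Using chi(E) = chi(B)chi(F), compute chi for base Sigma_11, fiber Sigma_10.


For a fiber bundle F -> E -> B (with CW structure): chi(E) = chi(B) * chi(F).
chi(Sigma_11) = -20, chi(Sigma_10) = -18.
chi(E) = (-20) * (-18) = 360

360


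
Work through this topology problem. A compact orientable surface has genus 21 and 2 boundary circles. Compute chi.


For a compact orientable surface with genus g and b boundary components: chi = 2 - 2g - b.
chi = 2 - 2*21 - 2 = 2 - 42 - 2 = -42

-42


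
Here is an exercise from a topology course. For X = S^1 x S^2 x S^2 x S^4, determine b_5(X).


Each S^d has Poincare polynomial 1 + t^d.
The product S^1 x S^2 x S^2 x S^4 has Poincare polynomial prod(1+t^d_i).
Expanding: b_0=1, b_1=1, b_2=2, b_3=2, b_4=2, b_5=2, b_6=2, b_7=2, b_8=1, b_9=1.
b_5 = 2

2


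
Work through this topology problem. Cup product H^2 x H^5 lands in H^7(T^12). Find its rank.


Cup product: H^p x H^q -> H^{p+q}; here p+q = 2+5 = 7.
rank H^k(T^n) = C(n,k).
C(12,7) = 792

792


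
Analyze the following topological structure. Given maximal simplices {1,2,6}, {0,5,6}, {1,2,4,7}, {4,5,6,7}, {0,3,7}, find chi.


Enumerate all faces; f-vector: f_0=8, f_1=18, f_2=11, f_3=2.
chi = sum (-1)^k f_k = -1

-1


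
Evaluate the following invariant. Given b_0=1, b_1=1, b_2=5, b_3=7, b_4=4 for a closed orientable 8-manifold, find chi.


By Poincare duality b_k = b_{8-k}, so full Betti numbers: b_0=1, b_1=1, b_2=5, b_3=7, b_4=4, b_5=7, b_6=5, b_7=1, b_8=1.
chi = sum (-1)^k b_k = 0

0


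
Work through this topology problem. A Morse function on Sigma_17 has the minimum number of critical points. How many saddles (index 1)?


A perfect Morse function has m_k = b_k.
For Sigma_17: b_0=1, b_1=2g=34, b_2=1.
Saddles m_1 = 2g = 34

34


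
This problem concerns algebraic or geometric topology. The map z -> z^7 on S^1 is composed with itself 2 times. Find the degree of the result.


deg(f) = 7. Degree is multiplicative: deg(f^2) = (deg f)^2.
deg(f^2) = (7)^2 = 49

49


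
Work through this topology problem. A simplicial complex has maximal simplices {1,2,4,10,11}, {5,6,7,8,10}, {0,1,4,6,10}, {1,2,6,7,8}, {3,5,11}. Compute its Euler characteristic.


Enumerate all faces; f-vector: f_0=11, f_1=34, f_2=39, f_3=20, f_4=4.
chi = sum (-1)^k f_k = 0

0


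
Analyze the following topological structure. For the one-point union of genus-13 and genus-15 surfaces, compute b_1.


For a wedge: H_1(A v B) = H_1(A) + H_1(B).
b_1(Sigma_13) = 26, b_1(Sigma_15) = 30.
b_1 = 26 + 30 = 56

56


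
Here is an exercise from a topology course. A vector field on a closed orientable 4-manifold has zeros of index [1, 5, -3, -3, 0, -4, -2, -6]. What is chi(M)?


Poincare-Hopf: chi(M) = sum of indices of zeros.
chi = (1) + (5) + (-3) + (-3) + (0) + (-4) + (-2) + (-6) = -12

-12


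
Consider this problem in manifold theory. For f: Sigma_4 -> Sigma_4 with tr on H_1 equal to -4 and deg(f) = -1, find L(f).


L(f) = tr(f_0*) - tr(f_1*) + tr(f_2*).
= 1 - (-4) + (-1)
= 4

4


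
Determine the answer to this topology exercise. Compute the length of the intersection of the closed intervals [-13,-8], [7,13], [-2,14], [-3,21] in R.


Intersection = [max(a_i), min(b_i)] = [7, -8].
Since 7 > -8, the intersection is empty.
Length = 0

0


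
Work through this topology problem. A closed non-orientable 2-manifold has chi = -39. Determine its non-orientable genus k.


chi = 2 - k for closed non-orientable surfaces with k crosscaps.
-39 = 2 - k
k = 2 - (-39) = 41

41


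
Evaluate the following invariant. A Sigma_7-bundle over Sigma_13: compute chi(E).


For a fiber bundle F -> E -> B (with CW structure): chi(E) = chi(B) * chi(F).
chi(Sigma_13) = -24, chi(Sigma_7) = -12.
chi(E) = (-24) * (-12) = 288

288


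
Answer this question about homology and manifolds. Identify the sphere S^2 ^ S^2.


S^m ^ S^n = S^{m+n}.
k = 2 + 2 = 4

4


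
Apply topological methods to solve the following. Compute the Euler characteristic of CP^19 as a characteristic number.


For any closed oriented manifold, <e(TM),[M]> = chi(M).
chi(CP^19) = 19+1 = 20

20


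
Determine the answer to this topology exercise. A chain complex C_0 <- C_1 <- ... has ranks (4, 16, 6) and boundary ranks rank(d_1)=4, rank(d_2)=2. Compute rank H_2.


rank H_k = rank(ker d_k) - rank(im d_{k+1}).
rank(ker d_2) = rank(C_2) - rank(d_2) = 6 - 2 = 4.
rank(im d_{2+1}) = 0.
rank H_2 = 4 - 0 = 4

4


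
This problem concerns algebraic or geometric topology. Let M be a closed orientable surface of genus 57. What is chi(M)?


For a closed orientable surface of genus g: chi = 2 - 2g.
Here g = 57.
chi = 2 - 2*57 = 2 - 114 = -112

-112


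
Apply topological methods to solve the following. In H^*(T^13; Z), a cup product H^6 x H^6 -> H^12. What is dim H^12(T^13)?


Cup product: H^p x H^q -> H^{p+q}; here p+q = 6+6 = 12.
rank H^k(T^n) = C(n,k).
C(13,12) = 13

13


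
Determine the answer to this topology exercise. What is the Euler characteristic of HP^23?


HP^23 has one cell in each dimension 0, 4, ..., 4*23 (23+1 cells, all even-dim).
chi = 23 + 1 = 24

24


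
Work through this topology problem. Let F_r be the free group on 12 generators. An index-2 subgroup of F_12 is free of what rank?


Nielsen-Schreier: an index-n subgroup of F_r is free of rank 1 + n(r-1).
Equivalently: chi(cover) = n*chi(base); chi(vee_r S^1) = 1 - 12 = -11.
chi(E) = 2*(-11) = -22; rank = 1 - chi(E) = 1 - (-22) = 23.
rank = 1 + 2*(12-1) = 1 + 22 = 23

23


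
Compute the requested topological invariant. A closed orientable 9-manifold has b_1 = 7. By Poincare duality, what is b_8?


Poincare duality for closed orientable n-manifolds: b_k = b_{n-k}.
Here n = 9, so b_8 = b_1 = 7

7


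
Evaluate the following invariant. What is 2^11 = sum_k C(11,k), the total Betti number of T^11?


b_k(T^11) = C(11,k), so the sum over k is sum_k C(11,k) = 2^11.
Total = 2^11 = 2048

2048


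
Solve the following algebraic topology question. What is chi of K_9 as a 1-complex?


K_9: V = 9, E = C(9,2) = 36.
chi = V - E = 9 - 36 = -27

-27


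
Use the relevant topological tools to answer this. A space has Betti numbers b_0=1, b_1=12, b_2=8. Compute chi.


chi = sum_k (-1)^k b_k.
= (1) + (-12) + (8)
= -3

-3


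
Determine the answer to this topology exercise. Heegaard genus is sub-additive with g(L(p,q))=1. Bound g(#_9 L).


Heegaard genus satisfies g(A#B) <= g(A) + g(B).
Each lens space has g = 1.
Upper bound: 9 * 1 = 9

9


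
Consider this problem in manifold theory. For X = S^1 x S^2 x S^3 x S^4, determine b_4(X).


Each S^d has Poincare polynomial 1 + t^d.
The product S^1 x S^2 x S^3 x S^4 has Poincare polynomial prod(1+t^d_i).
Expanding: b_0=1, b_1=1, b_2=1, b_3=2, b_4=2, b_5=2, b_6=2, b_7=2, b_8=1, b_9=1, b_10=1.
b_4 = 2

2


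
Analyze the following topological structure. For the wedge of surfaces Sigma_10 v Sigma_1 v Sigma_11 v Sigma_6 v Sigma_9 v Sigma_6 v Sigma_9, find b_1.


For a wedge X v Y: reduced H_k(X v Y) = H_k(X) + H_k(Y).
Each Sigma_g contributes b_1 = 2g.
b_1 = 20 + 2 + 22 + 12 + 18 + 12 + 18 = 104

104


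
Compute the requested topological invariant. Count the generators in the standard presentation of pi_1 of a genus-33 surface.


Standard presentation: pi_1(Sigma_g) = <a_1,b_1,...,a_g,b_g | [a_1,b_1]...[a_g,b_g] = 1>.
Number of generators = 2g = 2*33 = 66

66


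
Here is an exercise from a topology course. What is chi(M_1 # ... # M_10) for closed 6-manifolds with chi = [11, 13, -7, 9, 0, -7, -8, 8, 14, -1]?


For n-manifolds: chi(A#B) = chi(A) + chi(B) - chi(S^6).
chi(S^6) = 1 + (-1)^6 = 2.
chi(#) = (sum chi_i) - (10-1)*chi(S^6) = 32 - 9*2 = 14

14


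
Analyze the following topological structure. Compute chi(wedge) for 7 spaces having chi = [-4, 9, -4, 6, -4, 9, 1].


chi(A v B) = chi(A) + chi(B) - 1 (one point identified).
For 7 spaces: chi = (sum chi_i) - (7 - 1).
sum = 13; chi = 13 - 6 = 7

7


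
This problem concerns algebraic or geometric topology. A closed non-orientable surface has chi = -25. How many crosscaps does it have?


chi = 2 - k for closed non-orientable surfaces with k crosscaps.
-25 = 2 - k
k = 2 - (-25) = 27

27


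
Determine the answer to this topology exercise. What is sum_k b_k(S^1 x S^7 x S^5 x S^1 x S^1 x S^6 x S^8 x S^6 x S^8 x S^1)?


Total Betti number is multiplicative under products.
Each S^d (d>=1) has total Betti number 2.
There are 10 sphere factors.
Total = 2^10 = 1024

1024


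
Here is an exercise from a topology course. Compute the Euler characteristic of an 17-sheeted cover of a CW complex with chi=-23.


For a finite covering: chi(E) = (number of sheets) * chi(B).
chi(E) = 17 * (-23) = -391

-391


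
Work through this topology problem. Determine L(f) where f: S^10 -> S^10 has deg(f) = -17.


On S^10: L(f) = tr(f_0*) + (-1)^10 tr(f_10*) = 1 + (-1)^10 * deg(f).
L(f) = 1 + (-1)^10 * -17 = 1 + -17 = -16

-16


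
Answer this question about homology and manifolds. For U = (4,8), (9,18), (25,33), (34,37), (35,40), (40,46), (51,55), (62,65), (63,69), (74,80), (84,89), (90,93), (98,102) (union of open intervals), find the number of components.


Sort and merge overlapping open intervals.
Merged: (4,8), (9,18), (25,33), (34,40), (40,46), (51,55), (62,69), (74,80), (84,89), (90,93), (98,102).
Number of components = 11

11


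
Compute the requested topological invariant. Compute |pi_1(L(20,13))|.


pi_1(L(p,q)) = Z/pZ for any q coprime to p.
|pi_1(L(20,13))| = 20

20


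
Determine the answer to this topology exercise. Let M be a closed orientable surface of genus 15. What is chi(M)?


For a closed orientable surface of genus g: chi = 2 - 2g.
Here g = 15.
chi = 2 - 2*15 = 2 - 30 = -28

-28


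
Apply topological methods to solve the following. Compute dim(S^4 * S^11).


Join of spheres: S^m * S^n = S^{m+n+1}.
dim = 4 + 11 + 1 = 16

16


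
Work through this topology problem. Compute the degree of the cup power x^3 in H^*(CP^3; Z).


|x| = 2 in H^*(CP^n).
|x^3| = 3 * |x| = 3 * 2 = 6

6


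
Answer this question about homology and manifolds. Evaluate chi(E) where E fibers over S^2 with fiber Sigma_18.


chi(S^2) = 2 (n even), chi(Sigma_18) = 2 - 2*18 = -34.
chi(E) = 2 * (-34) = -68

-68


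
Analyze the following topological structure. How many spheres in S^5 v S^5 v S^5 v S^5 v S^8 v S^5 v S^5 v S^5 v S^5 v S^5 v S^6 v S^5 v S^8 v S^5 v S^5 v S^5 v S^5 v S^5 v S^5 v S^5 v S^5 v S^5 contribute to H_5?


For a wedge of spheres, H_k (k>0) is free on one generator per sphere of dimension k.
Spheres of dimension 5: count = 19.
b_5 = 19

19


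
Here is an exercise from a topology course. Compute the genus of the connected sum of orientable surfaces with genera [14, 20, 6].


Genus is additive under connected sum of orientable surfaces.
g = 14 + 20 + 6 = 40

40


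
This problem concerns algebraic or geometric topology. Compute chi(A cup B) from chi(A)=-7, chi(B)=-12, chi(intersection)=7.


chi(A cup B) = chi(A) + chi(B) - chi(A cap B)
= -7 + (-12) - (7)
= -26

-26


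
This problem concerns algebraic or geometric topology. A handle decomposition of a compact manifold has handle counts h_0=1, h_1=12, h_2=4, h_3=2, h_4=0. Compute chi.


Handles of index k contribute (-1)^k to chi (same as CW cells).
chi = (1) + (-12) + (4) + (-2) + (0) = -9

-9


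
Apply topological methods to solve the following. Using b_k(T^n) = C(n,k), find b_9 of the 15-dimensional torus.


By the Kunneth formula, b_k(T^n) = C(n,k).
b_9(T^15) = C(15,9).
C(15,9) = 15!/(9!*6!) = 5005

5005


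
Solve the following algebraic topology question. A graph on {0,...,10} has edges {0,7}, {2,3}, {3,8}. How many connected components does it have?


Run DFS/union-find over 11 vertices.
V = 11, E = 3.
Number of components = 8

8


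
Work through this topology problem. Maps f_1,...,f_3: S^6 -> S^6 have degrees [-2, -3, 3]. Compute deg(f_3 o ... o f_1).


Degree is multiplicative: deg(composition) = product of degrees.
= (-2) * (-3) * (3) = 18

18


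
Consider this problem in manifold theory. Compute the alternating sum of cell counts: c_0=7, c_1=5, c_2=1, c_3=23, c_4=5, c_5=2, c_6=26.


chi = sum_k (-1)^k c_k.
= (-1)^0*7 + (-1)^1*5 + (-1)^2*1 + (-1)^3*23 + (-1)^4*5 + (-1)^5*2 + (-1)^6*26
= (7) + (-5) + (1) + (-23) + (5) + (-2) + (26)
= 9

9


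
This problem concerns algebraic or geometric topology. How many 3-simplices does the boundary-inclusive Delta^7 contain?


Delta^7 has 7+1 vertices. A 3-face is a choice of 3+1 vertices.
f_3 = C(7+1, 3+1) = C(8,4) = 70

70


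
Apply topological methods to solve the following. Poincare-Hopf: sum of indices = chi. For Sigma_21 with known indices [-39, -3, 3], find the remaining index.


Poincare-Hopf: sum of indices = chi(M).
chi(Sigma_21) = 2 - 2*21 = -40.
Sum of known indices = -39.
x = chi - (sum known) = -40 - (-39) = -1

-1


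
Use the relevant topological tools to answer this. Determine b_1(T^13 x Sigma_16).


pi_1(A x B) = pi_1(A) x pi_1(B); rank of abelianization = b_1.
b_1(T^13) = 13, b_1(Sigma_16) = 2*16 = 32.
b_1(product) = 13 + 32 = 45

45


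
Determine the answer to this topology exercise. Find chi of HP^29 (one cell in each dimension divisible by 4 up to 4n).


HP^29 has one cell in each dimension 0, 4, ..., 4*29 (29+1 cells, all even-dim).
chi = 29 + 1 = 30

30


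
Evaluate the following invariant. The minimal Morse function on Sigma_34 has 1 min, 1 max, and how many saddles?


A perfect Morse function has m_k = b_k.
For Sigma_34: b_0=1, b_1=2g=68, b_2=1.
Saddles m_1 = 2g = 68

68


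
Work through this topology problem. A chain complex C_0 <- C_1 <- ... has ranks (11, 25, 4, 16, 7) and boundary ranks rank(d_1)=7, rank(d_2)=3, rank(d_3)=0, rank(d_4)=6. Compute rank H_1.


rank H_k = rank(ker d_k) - rank(im d_{k+1}).
rank(ker d_1) = rank(C_1) - rank(d_1) = 25 - 7 = 18.
rank(im d_{1+1}) = 3.
rank H_1 = 18 - 3 = 15

15


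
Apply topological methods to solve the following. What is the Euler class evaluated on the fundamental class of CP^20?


For any closed oriented manifold, <e(TM),[M]> = chi(M).
chi(CP^20) = 20+1 = 21

21


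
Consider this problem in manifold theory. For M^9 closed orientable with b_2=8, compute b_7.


Poincare duality for closed orientable n-manifolds: b_k = b_{n-k}.
Here n = 9, so b_7 = b_2 = 8

8


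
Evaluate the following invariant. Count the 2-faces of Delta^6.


Delta^6 has 6+1 vertices. A 2-face is a choice of 2+1 vertices.
f_2 = C(6+1, 2+1) = C(7,3) = 35

35


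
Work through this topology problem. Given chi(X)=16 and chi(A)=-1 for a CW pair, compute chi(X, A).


Relative Euler characteristic: chi(X, A) = chi(X) - chi(A).
= 16 - (-1) = 17

17


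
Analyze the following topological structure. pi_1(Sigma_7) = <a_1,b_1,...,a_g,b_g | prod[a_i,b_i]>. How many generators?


Standard presentation: pi_1(Sigma_g) = <a_1,b_1,...,a_g,b_g | [a_1,b_1]...[a_g,b_g] = 1>.
Number of generators = 2g = 2*7 = 14

14


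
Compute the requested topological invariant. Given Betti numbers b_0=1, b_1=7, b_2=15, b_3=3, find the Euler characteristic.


chi = sum_k (-1)^k b_k.
= (1) + (-7) + (15) + (-3)
= 6

6


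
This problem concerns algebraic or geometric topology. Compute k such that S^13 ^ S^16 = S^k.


S^m ^ S^n = S^{m+n}.
k = 13 + 16 = 29

29


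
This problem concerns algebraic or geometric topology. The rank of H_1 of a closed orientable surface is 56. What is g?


For a closed orientable surface: b_1 = 2g.
56 = 2g
g = 56 / 2 = 28

28


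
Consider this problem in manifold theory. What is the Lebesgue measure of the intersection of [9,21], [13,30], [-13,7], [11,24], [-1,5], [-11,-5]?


Intersection = [max(a_i), min(b_i)] = [13, -5].
Since 13 > -5, the intersection is empty.
Length = 0

0


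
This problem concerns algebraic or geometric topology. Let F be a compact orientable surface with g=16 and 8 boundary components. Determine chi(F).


For a compact orientable surface with genus g and b boundary components: chi = 2 - 2g - b.
chi = 2 - 2*16 - 8 = 2 - 32 - 8 = -38

-38


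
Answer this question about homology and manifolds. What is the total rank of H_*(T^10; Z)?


b_k(T^10) = C(10,k), so the sum over k is sum_k C(10,k) = 2^10.
Total = 2^10 = 1024

1024


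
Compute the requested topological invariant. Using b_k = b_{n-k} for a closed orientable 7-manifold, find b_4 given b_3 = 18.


Poincare duality for closed orientable n-manifolds: b_k = b_{n-k}.
Here n = 7, so b_4 = b_3 = 18

18


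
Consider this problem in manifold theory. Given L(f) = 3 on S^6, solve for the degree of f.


L(f) = 1 + (-1)^6 deg(f) on S^6.
3 = 1 + (-1)^6 * deg(f)
(-1)^6 * deg(f) = 2
deg(f) = 2

2


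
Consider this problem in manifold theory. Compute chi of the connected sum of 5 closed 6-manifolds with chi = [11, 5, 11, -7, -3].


For n-manifolds: chi(A#B) = chi(A) + chi(B) - chi(S^6).
chi(S^6) = 1 + (-1)^6 = 2.
chi(#) = (sum chi_i) - (5-1)*chi(S^6) = 17 - 4*2 = 9

9


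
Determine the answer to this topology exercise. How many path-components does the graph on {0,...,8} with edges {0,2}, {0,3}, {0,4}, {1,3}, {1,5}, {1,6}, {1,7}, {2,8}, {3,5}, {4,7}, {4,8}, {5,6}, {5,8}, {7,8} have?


Run DFS/union-find over 9 vertices.
V = 9, E = 14.
Number of components = 1

1


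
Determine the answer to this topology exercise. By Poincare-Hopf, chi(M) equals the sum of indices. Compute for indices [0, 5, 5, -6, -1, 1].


Poincare-Hopf: chi(M) = sum of indices of zeros.
chi = (0) + (5) + (5) + (-6) + (-1) + (1) = 4

4


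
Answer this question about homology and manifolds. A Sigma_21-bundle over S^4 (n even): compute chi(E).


chi(S^4) = 2 (n even), chi(Sigma_21) = 2 - 2*21 = -40.
chi(E) = 2 * (-40) = -80

-80


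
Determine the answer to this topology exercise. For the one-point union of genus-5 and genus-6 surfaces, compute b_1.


For a wedge: H_1(A v B) = H_1(A) + H_1(B).
b_1(Sigma_5) = 10, b_1(Sigma_6) = 12.
b_1 = 10 + 12 = 22

22


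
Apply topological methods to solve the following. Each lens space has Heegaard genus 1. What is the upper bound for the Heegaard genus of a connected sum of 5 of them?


Heegaard genus satisfies g(A#B) <= g(A) + g(B).
Each lens space has g = 1.
Upper bound: 5 * 1 = 5

5


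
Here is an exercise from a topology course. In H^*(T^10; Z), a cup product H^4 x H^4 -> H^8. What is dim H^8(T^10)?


Cup product: H^p x H^q -> H^{p+q}; here p+q = 4+4 = 8.
rank H^k(T^n) = C(n,k).
C(10,8) = 45

45


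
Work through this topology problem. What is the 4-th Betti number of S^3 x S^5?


Each S^d has Poincare polynomial 1 + t^d.
The product S^3 x S^5 has Poincare polynomial prod(1+t^d_i).
Expanding: b_0=1, b_3=1, b_5=1, b_8=1.
b_4 = 0

0


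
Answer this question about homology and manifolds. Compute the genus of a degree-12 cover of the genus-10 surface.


For an n-sheeted cover: chi(E) = n * chi(B).
chi(Sigma_10) = 2 - 2*10 = -18.
chi(E) = 12 * (-18) = -216.
genus(E) = (2 - chi(E))/2 = (2 - (-216))/2 = 218/2 = 109

109


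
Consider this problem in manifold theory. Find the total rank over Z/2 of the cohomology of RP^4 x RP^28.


dim H^*(RP^n; Z/2) = n+1 (one Z/2 in each degree 0..n).
Total Betti number is multiplicative.
Total = (4+1) * (28+1) = 5 * 29 = 145

145


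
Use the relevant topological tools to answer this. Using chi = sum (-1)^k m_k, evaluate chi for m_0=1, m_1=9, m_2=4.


Morse theory: chi(M) = sum_k (-1)^k m_k where m_k = #(index-k critical points).
= (1) + (-9) + (4) = -4

-4


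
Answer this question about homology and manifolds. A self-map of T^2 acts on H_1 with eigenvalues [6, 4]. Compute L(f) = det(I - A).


For a torus self-map: L(f) = det(I - A) where A acts on H_1.
L(f) = (1-6) * (1-4) = -5 * -3 = 15

15


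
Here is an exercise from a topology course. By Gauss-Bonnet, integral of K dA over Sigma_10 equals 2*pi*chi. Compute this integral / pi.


Gauss-Bonnet: integral K dA = 2*pi*chi(M).
chi(Sigma_10) = 2 - 2*10 = -18.
(integral K dA)/pi = 2*chi = 2*(-18) = -36

-36


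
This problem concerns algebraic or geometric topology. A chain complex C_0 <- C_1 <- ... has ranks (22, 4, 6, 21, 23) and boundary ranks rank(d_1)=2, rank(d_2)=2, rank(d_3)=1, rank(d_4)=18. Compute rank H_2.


rank H_k = rank(ker d_k) - rank(im d_{k+1}).
rank(ker d_2) = rank(C_2) - rank(d_2) = 6 - 2 = 4.
rank(im d_{2+1}) = 1.
rank H_2 = 4 - 1 = 3

3


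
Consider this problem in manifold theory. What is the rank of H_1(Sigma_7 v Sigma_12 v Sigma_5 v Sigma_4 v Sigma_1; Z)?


For a wedge X v Y: reduced H_k(X v Y) = H_k(X) + H_k(Y).
Each Sigma_g contributes b_1 = 2g.
b_1 = 14 + 24 + 10 + 8 + 2 = 58

58


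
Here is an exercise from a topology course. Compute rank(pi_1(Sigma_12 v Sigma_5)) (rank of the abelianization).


For a wedge: H_1(A v B) = H_1(A) + H_1(B).
b_1(Sigma_12) = 24, b_1(Sigma_5) = 10.
b_1 = 24 + 10 = 34

34


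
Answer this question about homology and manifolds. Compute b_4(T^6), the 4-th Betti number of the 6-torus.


By the Kunneth formula, b_k(T^n) = C(n,k).
b_4(T^6) = C(6,4).
C(6,4) = 6!/(4!*2!) = 15

15


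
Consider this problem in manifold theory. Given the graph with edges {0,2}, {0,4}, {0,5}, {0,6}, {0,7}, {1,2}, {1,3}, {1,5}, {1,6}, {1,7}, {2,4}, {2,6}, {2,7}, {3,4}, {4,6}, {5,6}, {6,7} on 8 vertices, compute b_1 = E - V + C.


b_1 = E - V + (number of components).
E = 17, V = 8, components = 1.
b_1 = 17 - 8 + 1 = 10

10


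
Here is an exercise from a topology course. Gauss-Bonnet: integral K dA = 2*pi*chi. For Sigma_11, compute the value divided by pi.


Gauss-Bonnet: integral K dA = 2*pi*chi(M).
chi(Sigma_11) = 2 - 2*11 = -20.
(integral K dA)/pi = 2*chi = 2*(-20) = -40

-40
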